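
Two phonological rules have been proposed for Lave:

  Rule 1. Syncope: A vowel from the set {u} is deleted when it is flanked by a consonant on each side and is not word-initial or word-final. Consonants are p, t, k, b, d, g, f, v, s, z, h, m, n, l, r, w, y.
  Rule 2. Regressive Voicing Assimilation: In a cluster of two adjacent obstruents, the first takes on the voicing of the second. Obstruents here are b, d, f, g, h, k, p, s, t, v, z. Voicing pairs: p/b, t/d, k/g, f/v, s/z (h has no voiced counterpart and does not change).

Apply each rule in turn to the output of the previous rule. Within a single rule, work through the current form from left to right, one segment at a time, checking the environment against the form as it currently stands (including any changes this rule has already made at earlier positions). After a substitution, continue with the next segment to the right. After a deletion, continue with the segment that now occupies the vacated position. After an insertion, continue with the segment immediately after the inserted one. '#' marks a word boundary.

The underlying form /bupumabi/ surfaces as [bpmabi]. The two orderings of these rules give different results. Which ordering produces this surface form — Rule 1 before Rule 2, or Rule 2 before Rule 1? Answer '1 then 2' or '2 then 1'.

Order 1 then 2:
  1 Syncope: [bupumabi] → [bpmabi]
  2 Regressive Voicing Assimilation: [bpmabi] → [ppmabi]
  result: [ppmabi]
Order 2 then 1:
  2 Regressive Voicing Assimilation: no change — [bupumabi]
  1 Syncope: [bupumabi] → [bpmabi]
  result: [bpmabi]

2 then 1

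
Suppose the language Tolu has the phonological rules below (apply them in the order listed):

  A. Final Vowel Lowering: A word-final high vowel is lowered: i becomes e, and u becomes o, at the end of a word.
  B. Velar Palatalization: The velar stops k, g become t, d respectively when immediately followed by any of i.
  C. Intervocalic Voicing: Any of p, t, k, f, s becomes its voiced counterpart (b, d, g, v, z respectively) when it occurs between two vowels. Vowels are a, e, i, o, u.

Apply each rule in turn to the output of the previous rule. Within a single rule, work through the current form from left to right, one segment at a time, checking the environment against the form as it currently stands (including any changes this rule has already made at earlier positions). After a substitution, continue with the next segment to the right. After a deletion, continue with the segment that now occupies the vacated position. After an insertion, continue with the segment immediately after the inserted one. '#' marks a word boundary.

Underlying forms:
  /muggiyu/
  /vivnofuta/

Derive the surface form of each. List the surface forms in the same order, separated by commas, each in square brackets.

[mugdiyo], [vivnovuda]

/muggiyu/:
  A Final Vowel Lowering: [muggiyu] → [muggiyo]
  B Velar Palatalization: [muggiyo] → [mugdiyo]
  C Intervocalic Voicing: no change — [mugdiyo]
/vivnofuta/:
  A Final Vowel Lowering: no change — [vivnofuta]
  B Velar Palatalization: no change — [vivnofuta]
  C Intervocalic Voicing: [vivnofuta] → [vivnovuda]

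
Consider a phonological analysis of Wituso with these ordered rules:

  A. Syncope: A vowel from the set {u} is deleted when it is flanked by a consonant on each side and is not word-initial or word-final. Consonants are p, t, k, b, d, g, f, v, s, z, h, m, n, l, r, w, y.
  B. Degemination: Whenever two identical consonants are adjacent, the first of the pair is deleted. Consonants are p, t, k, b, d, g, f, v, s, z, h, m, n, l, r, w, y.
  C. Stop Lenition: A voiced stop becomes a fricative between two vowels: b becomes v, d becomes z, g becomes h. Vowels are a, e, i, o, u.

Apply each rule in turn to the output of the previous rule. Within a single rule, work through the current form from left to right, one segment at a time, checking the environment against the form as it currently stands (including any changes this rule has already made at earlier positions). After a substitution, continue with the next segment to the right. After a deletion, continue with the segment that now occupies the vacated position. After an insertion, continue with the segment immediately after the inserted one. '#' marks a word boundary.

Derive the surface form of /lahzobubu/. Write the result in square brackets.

A Syncope: [lahzobubu] → [lahzobbu]
B Degemination: [lahzobbu] → [lahzobu]
C Stop Lenition: [lahzobu] → [lahzovu]

[lahzovu]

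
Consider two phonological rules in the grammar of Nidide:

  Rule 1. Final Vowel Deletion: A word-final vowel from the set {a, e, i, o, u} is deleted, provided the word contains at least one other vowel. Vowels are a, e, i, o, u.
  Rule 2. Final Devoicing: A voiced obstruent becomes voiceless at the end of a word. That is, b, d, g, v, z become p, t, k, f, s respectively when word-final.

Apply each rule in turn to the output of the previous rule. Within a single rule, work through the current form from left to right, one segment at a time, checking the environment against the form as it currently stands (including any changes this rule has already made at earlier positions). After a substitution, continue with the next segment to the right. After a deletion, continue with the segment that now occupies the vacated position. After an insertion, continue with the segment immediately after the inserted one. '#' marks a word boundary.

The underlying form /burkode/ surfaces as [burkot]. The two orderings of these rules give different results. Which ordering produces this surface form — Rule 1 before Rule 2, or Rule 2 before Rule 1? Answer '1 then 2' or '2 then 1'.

Order 1 then 2:
  1 Final Vowel Deletion: [burkode] → [burkod]
  2 Final Devoicing: [burkod] → [burkot]
  result: [burkot]
Order 2 then 1:
  2 Final Devoicing: no change — [burkode]
  1 Final Vowel Deletion: [burkode] → [burkod]
  result: [burkod]

1 then 2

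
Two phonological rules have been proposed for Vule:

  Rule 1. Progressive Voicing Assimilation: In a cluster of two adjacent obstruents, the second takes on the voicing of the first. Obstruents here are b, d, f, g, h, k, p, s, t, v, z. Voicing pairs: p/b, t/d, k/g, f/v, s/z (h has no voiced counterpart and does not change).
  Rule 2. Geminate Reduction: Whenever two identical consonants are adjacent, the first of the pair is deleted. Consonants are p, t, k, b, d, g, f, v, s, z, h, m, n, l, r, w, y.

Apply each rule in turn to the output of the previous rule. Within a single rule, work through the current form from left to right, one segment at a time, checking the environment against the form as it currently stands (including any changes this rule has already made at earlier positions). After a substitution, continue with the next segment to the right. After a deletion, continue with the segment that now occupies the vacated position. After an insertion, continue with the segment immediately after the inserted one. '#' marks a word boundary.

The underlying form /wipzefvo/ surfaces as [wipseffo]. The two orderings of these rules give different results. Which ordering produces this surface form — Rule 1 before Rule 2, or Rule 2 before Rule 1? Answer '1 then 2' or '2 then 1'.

2 then 1

Order 1 then 2:
  1 Progressive Voicing Assimilation: [wipzefvo] → [wipseffo]
  2 Geminate Reduction: [wipseffo] → [wipsefo]
  result: [wipsefo]
Order 2 then 1:
  2 Geminate Reduction: no change — [wipzefvo]
  1 Progressive Voicing Assimilation: [wipzefvo] → [wipseffo]
  result: [wipseffo]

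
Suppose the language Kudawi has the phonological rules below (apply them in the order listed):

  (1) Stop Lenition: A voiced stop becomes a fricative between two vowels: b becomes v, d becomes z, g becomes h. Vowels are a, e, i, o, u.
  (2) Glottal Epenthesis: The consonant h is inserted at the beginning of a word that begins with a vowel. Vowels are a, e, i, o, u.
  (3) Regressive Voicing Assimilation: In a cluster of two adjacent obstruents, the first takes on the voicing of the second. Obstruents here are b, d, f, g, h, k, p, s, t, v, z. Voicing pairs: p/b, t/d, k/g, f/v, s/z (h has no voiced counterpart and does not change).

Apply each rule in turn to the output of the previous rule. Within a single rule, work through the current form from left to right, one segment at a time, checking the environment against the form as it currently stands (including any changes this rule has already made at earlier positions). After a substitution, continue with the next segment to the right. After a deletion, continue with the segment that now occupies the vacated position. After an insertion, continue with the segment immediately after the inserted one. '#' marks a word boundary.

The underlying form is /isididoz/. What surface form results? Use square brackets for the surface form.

(1) Stop Lenition: [isididoz] → [isizizoz]
(2) Glottal Epenthesis: [isizizoz] → [hisizizoz]
(3) Regressive Voicing Assimilation: no change — [hisizizoz]

[hisizizoz]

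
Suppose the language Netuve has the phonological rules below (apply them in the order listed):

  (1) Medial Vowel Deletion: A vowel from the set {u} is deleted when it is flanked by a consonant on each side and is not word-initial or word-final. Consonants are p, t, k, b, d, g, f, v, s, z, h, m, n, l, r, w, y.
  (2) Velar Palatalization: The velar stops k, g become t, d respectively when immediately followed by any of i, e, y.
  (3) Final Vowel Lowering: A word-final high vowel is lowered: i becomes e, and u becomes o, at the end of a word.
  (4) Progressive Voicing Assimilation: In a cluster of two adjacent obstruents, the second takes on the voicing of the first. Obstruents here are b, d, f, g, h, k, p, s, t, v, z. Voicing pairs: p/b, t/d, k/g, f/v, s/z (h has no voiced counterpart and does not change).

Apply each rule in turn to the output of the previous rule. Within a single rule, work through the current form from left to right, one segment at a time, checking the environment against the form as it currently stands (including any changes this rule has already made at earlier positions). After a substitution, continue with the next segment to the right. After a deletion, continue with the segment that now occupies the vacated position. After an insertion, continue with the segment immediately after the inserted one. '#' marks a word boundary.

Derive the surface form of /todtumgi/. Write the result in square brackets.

(1) Medial Vowel Deletion: [todtumgi] → [todtmgi]
(2) Velar Palatalization: [todtmgi] → [todtmdi]
(3) Final Vowel Lowering: [todtmdi] → [todtmde]
(4) Progressive Voicing Assimilation: [todtmde] → [toddmde]

[toddmde]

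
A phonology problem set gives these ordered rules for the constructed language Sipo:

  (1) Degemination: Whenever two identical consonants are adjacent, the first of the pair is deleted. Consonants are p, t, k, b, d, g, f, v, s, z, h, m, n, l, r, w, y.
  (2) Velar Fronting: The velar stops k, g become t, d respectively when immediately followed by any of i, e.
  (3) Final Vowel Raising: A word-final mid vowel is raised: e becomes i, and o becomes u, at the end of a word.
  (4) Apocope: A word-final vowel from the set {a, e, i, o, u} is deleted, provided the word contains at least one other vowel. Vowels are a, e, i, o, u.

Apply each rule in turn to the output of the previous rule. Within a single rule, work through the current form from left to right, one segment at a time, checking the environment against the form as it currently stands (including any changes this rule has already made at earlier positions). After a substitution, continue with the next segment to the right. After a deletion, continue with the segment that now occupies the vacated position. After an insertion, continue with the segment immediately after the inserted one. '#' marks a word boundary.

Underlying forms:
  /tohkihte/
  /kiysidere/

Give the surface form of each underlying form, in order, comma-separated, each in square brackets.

[tohtiht], [tiysider]

/tohkihte/:
  (1) Degemination: no change — [tohkihte]
  (2) Velar Fronting: [tohkihte] → [tohtihte]
  (3) Final Vowel Raising: [tohtihte] → [tohtihti]
  (4) Apocope: [tohtihti] → [tohtiht]
/kiysidere/:
  (1) Degemination: no change — [kiysidere]
  (2) Velar Fronting: [kiysidere] → [tiysidere]
  (3) Final Vowel Raising: [tiysidere] → [tiysideri]
  (4) Apocope: [tiysideri] → [tiysider]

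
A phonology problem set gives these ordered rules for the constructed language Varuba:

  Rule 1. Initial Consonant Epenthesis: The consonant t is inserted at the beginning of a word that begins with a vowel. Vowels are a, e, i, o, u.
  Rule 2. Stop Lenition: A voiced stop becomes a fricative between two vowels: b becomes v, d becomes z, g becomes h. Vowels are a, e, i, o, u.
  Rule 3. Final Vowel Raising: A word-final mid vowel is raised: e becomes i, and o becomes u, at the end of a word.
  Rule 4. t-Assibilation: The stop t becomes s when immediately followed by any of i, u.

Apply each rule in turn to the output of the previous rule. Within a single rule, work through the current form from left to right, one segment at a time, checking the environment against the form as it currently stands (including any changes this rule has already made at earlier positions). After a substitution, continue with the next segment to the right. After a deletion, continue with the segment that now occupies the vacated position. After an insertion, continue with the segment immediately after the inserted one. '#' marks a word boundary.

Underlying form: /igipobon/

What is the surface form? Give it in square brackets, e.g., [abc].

Rule 1 Initial Consonant Epenthesis: [igipobon] → [tigipobon]
Rule 2 Stop Lenition: [tigipobon] → [tihipovon]
Rule 3 Final Vowel Raising: no change — [tihipovon]
Rule 4 t-Assibilation: [tihipovon] → [sihipovon]

[sihipovon]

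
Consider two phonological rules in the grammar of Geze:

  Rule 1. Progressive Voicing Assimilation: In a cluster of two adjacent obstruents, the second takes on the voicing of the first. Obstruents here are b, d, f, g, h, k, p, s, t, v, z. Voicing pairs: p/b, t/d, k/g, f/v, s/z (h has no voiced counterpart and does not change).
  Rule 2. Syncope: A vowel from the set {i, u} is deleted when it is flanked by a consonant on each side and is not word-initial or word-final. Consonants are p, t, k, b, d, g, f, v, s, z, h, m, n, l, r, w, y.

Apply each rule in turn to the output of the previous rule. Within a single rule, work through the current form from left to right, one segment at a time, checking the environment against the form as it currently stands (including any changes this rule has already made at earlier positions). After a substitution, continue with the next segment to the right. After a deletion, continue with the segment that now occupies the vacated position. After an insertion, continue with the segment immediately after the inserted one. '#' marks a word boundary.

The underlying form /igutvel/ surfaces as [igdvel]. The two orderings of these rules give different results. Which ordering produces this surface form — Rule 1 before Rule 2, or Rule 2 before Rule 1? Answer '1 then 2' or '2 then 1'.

2 then 1

Order 1 then 2:
  1 Progressive Voicing Assimilation: [igutvel] → [igutfel]
  2 Syncope: [igutfel] → [igtfel]
  result: [igtfel]
Order 2 then 1:
  2 Syncope: [igutvel] → [igtvel]
  1 Progressive Voicing Assimilation: [igtvel] → [igdvel]
  result: [igdvel]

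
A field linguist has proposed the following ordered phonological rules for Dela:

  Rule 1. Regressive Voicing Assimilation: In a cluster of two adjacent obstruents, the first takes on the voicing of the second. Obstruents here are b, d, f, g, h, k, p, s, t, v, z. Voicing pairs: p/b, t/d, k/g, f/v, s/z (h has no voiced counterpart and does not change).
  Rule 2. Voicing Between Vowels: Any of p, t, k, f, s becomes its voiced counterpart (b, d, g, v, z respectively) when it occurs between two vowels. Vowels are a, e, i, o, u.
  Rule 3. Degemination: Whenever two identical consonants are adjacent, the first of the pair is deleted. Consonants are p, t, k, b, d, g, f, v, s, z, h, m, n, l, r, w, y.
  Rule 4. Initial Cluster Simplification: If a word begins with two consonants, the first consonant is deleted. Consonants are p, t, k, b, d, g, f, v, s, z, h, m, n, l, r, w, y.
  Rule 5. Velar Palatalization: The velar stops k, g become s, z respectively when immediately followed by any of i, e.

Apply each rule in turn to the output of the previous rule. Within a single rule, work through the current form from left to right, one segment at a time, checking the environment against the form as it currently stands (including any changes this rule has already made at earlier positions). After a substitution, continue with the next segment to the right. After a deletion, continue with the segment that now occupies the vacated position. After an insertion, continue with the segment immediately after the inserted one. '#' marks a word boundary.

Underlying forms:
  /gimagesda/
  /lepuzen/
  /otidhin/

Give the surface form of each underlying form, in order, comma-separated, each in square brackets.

/gimagesda/:
  Rule 1 Regressive Voicing Assimilation: [gimagesda] → [gimagezda]
  Rule 2 Voicing Between Vowels: no change — [gimagezda]
  Rule 3 Degemination: no change — [gimagezda]
  Rule 4 Initial Cluster Simplification: no change — [gimagezda]
  Rule 5 Velar Palatalization: [gimagezda] → [zimazezda]
/lepuzen/:
  Rule 1 Regressive Voicing Assimilation: no change — [lepuzen]
  Rule 2 Voicing Between Vowels: [lepuzen] → [lebuzen]
  Rule 3 Degemination: no change — [lebuzen]
  Rule 4 Initial Cluster Simplification: no change — [lebuzen]
  Rule 5 Velar Palatalization: no change — [lebuzen]
/otidhin/:
  Rule 1 Regressive Voicing Assimilation: [otidhin] → [otithin]
  Rule 2 Voicing Between Vowels: [otithin] → [odithin]
  Rule 3 Degemination: no change — [odithin]
  Rule 4 Initial Cluster Simplification: no change — [odithin]
  Rule 5 Velar Palatalization: no change — [odithin]

[zimazezda], [lebuzen], [odithin]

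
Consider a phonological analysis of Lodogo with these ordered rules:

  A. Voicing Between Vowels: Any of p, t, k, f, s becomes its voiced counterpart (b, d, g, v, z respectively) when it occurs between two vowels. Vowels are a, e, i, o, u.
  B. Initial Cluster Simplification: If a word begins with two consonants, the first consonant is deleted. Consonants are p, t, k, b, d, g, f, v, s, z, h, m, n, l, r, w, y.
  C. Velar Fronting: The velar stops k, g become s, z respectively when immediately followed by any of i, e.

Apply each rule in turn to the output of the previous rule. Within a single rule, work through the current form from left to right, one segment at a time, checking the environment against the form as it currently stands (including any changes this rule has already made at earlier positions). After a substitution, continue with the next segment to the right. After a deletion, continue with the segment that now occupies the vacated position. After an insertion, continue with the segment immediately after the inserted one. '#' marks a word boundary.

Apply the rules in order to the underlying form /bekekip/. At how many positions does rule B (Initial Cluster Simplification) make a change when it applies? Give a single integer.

0

A Voicing Between Vowels: [bekekip] → [begegip]
B Initial Cluster Simplification: no change — [begegip]
C Velar Fronting: [begegip] → [bezezip]
Rule B changed 0 position(s).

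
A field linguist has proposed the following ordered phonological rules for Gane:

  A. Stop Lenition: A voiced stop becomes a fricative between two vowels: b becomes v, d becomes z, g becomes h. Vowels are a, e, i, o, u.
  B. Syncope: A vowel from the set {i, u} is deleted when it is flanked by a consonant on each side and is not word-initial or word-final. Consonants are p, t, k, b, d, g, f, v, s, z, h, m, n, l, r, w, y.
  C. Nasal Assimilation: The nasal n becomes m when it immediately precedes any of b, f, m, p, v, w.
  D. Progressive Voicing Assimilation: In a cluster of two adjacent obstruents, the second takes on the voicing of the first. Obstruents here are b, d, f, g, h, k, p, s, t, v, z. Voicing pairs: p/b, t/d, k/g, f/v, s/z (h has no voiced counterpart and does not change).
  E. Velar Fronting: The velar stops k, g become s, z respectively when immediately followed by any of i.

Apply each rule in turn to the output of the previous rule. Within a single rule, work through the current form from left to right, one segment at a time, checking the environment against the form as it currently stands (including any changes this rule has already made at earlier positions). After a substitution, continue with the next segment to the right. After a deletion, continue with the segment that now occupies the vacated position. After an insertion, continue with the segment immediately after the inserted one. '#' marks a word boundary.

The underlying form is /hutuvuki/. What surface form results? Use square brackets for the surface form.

A Stop Lenition: no change — [hutuvuki]
B Syncope: [hutuvuki] → [htvki]
C Nasal Assimilation: no change — [htvki]
D Progressive Voicing Assimilation: [htvki] → [htfki]
E Velar Fronting: [htfki] → [htfsi]

[htfsi]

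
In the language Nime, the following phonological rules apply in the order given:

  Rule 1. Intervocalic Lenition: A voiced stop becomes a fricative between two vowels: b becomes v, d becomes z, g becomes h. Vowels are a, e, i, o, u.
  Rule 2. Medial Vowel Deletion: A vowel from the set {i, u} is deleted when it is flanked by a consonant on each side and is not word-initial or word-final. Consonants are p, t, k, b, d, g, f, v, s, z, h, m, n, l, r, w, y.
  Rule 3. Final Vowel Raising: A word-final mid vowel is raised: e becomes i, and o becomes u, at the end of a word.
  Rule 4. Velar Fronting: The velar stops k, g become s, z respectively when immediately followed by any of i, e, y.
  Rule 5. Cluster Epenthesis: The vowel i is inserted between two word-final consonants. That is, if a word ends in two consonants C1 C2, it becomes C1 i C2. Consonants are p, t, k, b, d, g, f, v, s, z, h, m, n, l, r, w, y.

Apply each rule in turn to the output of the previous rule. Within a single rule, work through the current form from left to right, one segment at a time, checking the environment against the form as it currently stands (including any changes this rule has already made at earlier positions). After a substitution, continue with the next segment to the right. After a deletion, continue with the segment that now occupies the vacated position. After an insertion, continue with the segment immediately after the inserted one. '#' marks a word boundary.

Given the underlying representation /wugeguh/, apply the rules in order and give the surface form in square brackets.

Rule 1 Intervocalic Lenition: [wugeguh] → [wuhehuh]
Rule 2 Medial Vowel Deletion: [wuhehuh] → [whehh]
Rule 3 Final Vowel Raising: no change — [whehh]
Rule 4 Velar Fronting: no change — [whehh]
Rule 5 Cluster Epenthesis: [whehh] → [whehih]

[whehih]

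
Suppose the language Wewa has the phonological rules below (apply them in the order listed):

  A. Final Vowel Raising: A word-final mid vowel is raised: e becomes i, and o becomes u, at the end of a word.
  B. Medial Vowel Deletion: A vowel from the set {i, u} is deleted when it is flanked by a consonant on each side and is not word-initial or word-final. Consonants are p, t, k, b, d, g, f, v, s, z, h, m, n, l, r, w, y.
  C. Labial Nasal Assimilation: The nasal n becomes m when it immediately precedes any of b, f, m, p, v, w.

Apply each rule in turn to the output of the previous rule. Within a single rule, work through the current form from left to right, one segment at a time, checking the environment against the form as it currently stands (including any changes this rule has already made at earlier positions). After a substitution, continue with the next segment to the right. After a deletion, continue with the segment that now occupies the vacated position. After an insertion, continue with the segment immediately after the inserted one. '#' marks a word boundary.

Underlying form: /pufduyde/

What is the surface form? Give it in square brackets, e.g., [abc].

A Final Vowel Raising: [pufduyde] → [pufduydi]
B Medial Vowel Deletion: [pufduydi] → [pfdydi]
C Labial Nasal Assimilation: no change — [pfdydi]

[pfdydi]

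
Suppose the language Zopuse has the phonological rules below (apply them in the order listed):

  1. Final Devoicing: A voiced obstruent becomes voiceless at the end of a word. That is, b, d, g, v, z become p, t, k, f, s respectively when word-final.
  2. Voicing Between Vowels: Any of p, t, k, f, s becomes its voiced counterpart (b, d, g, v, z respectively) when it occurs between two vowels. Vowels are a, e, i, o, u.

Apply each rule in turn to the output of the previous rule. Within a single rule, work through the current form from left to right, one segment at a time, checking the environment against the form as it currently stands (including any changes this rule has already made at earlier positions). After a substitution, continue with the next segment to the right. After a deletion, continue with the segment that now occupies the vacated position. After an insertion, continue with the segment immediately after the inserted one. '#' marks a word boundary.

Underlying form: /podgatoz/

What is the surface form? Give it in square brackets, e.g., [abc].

1 Final Devoicing: [podgatoz] → [podgatos]
2 Voicing Between Vowels: [podgatos] → [podgados]

[podgados]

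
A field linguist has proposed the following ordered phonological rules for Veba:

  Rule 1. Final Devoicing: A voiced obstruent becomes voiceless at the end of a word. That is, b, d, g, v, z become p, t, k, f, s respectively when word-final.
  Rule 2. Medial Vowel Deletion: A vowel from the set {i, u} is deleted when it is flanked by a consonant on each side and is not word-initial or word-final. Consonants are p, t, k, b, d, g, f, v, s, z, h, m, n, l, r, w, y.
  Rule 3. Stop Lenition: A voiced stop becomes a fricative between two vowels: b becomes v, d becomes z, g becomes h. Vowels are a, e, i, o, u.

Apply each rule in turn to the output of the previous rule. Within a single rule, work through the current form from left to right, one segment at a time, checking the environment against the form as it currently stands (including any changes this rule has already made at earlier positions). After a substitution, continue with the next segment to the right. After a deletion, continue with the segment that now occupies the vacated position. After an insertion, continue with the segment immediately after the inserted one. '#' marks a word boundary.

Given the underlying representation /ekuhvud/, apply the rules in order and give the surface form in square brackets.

Rule 1 Final Devoicing: [ekuhvud] → [ekuhvut]
Rule 2 Medial Vowel Deletion: [ekuhvut] → [ekhvt]
Rule 3 Stop Lenition: no change — [ekhvt]

[ekhvt]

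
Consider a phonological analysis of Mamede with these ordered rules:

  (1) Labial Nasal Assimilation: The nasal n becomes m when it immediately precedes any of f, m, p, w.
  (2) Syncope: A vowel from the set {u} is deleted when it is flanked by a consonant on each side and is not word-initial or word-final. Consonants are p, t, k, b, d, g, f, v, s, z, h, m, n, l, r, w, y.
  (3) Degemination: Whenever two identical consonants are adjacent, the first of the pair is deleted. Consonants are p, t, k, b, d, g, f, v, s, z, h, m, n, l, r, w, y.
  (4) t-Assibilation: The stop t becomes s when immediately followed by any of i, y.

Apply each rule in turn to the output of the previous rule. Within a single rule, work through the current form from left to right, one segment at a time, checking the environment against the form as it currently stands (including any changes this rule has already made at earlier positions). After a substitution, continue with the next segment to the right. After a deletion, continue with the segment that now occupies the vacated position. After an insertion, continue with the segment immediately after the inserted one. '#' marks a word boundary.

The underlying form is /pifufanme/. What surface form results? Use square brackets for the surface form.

[pifame]

(1) Labial Nasal Assimilation: [pifufanme] → [pifufamme]
(2) Syncope: [pifufamme] → [piffamme]
(3) Degemination: [piffamme] → [pifame]
(4) t-Assibilation: no change — [pifame]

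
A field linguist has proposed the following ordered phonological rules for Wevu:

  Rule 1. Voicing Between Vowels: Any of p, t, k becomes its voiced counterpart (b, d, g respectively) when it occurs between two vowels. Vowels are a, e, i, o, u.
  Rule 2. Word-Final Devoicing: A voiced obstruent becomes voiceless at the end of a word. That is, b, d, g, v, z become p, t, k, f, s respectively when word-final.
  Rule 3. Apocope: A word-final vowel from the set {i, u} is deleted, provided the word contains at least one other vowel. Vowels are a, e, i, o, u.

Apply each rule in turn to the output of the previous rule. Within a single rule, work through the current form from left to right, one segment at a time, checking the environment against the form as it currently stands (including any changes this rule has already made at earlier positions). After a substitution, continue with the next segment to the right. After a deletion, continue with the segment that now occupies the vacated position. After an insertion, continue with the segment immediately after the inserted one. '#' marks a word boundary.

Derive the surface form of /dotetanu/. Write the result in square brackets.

[dodedan]

Rule 1 Voicing Between Vowels: [dotetanu] → [dodedanu]
Rule 2 Word-Final Devoicing: no change — [dodedanu]
Rule 3 Apocope: [dodedanu] → [dodedan]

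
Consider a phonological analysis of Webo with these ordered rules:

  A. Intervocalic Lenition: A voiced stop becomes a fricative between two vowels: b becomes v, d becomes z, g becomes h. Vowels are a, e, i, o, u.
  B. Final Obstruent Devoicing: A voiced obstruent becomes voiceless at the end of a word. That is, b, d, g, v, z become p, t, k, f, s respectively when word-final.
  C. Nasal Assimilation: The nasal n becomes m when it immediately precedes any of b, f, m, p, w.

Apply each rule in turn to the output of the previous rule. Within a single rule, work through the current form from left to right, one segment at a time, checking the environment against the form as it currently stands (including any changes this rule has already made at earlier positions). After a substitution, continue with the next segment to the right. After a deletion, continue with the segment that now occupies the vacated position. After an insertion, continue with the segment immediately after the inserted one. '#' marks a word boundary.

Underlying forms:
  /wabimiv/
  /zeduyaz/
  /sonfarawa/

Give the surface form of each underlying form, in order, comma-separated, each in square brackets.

/wabimiv/:
  A Intervocalic Lenition: [wabimiv] → [wavimiv]
  B Final Obstruent Devoicing: [wavimiv] → [wavimif]
  C Nasal Assimilation: no change — [wavimif]
/zeduyaz/:
  A Intervocalic Lenition: [zeduyaz] → [zezuyaz]
  B Final Obstruent Devoicing: [zezuyaz] → [zezuyas]
  C Nasal Assimilation: no change — [zezuyas]
/sonfarawa/:
  A Intervocalic Lenition: no change — [sonfarawa]
  B Final Obstruent Devoicing: no change — [sonfarawa]
  C Nasal Assimilation: [sonfarawa] → [somfarawa]

[wavimif], [zezuyas], [somfarawa]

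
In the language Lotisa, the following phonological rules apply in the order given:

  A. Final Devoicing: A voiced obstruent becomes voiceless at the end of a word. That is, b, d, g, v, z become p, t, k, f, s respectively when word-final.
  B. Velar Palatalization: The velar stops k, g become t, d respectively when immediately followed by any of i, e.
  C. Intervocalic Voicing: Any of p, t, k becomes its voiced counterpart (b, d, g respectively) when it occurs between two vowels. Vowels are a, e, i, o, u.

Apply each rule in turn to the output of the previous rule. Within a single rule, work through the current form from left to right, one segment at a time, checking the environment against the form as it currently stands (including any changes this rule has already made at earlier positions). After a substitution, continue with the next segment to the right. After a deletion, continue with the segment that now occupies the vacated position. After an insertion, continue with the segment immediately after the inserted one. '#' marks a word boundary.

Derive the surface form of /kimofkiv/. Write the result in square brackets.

[timoftif]

A Final Devoicing: [kimofkiv] → [kimofkif]
B Velar Palatalization: [kimofkif] → [timoftif]
C Intervocalic Voicing: no change — [timoftif]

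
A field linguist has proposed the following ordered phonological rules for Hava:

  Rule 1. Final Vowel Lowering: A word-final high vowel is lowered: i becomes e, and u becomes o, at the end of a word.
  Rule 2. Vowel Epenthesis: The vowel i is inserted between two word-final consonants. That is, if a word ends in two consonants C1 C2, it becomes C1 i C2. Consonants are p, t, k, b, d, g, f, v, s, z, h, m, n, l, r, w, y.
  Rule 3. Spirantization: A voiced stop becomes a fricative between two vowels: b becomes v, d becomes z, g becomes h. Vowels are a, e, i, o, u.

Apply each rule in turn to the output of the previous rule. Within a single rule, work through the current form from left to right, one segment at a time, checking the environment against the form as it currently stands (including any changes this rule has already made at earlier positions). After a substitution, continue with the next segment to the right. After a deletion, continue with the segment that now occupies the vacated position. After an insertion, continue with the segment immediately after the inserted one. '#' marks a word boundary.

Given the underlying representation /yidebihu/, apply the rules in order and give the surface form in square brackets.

Rule 1 Final Vowel Lowering: [yidebihu] → [yidebiho]
Rule 2 Vowel Epenthesis: no change — [yidebiho]
Rule 3 Spirantization: [yidebiho] → [yizeviho]

[yizeviho]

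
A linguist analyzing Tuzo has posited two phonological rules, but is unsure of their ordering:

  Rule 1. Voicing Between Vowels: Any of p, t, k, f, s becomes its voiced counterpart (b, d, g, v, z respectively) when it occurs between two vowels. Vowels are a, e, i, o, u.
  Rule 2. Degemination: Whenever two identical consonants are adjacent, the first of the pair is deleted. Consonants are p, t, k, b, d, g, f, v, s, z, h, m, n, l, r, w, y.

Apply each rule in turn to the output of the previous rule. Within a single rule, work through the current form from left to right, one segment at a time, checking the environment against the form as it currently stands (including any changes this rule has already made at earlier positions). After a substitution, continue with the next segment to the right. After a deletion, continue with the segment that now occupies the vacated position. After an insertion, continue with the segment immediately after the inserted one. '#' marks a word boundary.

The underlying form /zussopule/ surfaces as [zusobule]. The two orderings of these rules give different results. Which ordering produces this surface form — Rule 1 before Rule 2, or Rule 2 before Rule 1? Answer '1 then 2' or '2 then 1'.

1 then 2

Order 1 then 2:
  1 Voicing Between Vowels: [zussopule] → [zussobule]
  2 Degemination: [zussobule] → [zusobule]
  result: [zusobule]
Order 2 then 1:
  2 Degemination: [zussopule] → [zusopule]
  1 Voicing Between Vowels: [zusopule] → [zuzobule]
  result: [zuzobule]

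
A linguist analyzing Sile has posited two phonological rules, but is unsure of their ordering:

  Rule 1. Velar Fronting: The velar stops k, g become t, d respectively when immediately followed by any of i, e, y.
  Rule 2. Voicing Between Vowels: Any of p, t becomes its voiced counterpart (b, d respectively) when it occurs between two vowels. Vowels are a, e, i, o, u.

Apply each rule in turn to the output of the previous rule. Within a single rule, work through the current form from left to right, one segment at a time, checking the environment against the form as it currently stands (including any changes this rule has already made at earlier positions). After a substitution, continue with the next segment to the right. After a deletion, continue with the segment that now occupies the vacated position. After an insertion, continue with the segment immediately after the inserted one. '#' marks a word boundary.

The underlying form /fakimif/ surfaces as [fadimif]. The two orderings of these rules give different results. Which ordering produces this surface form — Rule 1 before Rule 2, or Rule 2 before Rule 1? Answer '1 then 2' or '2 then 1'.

1 then 2

Order 1 then 2:
  1 Velar Fronting: [fakimif] → [fatimif]
  2 Voicing Between Vowels: [fatimif] → [fadimif]
  result: [fadimif]
Order 2 then 1:
  2 Voicing Between Vowels: no change — [fakimif]
  1 Velar Fronting: [fakimif] → [fatimif]
  result: [fatimif]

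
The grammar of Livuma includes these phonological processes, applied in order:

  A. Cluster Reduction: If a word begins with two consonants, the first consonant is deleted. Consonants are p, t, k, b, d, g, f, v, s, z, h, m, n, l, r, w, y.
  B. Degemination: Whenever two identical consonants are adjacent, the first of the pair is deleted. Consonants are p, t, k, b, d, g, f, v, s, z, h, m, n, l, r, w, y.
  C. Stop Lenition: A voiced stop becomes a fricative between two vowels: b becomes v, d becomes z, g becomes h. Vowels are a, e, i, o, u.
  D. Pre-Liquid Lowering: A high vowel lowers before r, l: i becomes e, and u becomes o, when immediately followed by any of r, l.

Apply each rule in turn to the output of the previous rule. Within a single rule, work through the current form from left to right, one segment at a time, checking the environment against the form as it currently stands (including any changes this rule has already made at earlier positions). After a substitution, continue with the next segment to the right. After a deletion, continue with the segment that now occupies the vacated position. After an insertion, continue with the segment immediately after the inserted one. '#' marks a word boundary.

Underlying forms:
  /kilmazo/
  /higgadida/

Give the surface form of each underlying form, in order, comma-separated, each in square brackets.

[kelmazo], [hihaziza]

/kilmazo/:
  A Cluster Reduction: no change — [kilmazo]
  B Degemination: no change — [kilmazo]
  C Stop Lenition: no change — [kilmazo]
  D Pre-Liquid Lowering: [kilmazo] → [kelmazo]
/higgadida/:
  A Cluster Reduction: no change — [higgadida]
  B Degemination: [higgadida] → [higadida]
  C Stop Lenition: [higadida] → [hihaziza]
  D Pre-Liquid Lowering: no change — [hihaziza]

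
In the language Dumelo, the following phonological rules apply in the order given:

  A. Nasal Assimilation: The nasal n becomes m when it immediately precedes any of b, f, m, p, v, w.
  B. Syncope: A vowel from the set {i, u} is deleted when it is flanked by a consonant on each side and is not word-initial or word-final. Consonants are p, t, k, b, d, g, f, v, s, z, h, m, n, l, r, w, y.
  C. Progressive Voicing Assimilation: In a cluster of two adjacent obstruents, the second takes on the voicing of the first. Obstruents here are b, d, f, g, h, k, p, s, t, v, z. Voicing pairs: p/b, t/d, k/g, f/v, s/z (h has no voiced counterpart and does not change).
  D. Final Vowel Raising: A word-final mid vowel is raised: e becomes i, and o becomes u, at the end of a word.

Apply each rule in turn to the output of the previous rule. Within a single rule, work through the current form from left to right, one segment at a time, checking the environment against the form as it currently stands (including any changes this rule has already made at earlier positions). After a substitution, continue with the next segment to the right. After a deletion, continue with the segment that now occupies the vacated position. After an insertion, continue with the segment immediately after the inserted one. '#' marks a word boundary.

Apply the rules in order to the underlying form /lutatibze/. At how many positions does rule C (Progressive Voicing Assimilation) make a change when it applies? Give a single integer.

2

A Nasal Assimilation: no change — [lutatibze]
B Syncope: [lutatibze] → [ltatbze]
C Progressive Voicing Assimilation: [ltatbze] → [ltatpse]
D Final Vowel Raising: [ltatpse] → [ltatpsi]
Rule C changed 2 position(s).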